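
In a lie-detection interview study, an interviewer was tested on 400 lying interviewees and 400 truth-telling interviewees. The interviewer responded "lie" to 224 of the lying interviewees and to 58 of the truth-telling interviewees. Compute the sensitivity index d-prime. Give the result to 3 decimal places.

H = 224/400 = 0.5600
FA = 58/400 = 0.1450
z(H) = z(0.5600) = 0.1510
z(FA) = z(0.1450) = -1.0581
d' = z(H) − z(FA) = 0.1510 − (-1.0581) = 1.2091

d-prime = 1.209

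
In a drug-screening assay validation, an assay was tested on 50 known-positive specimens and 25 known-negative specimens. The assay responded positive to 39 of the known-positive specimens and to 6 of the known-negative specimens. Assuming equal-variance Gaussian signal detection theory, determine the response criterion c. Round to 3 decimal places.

H = 39/50 = 0.7800
FA = 6/25 = 0.2400
z(H) = z(0.7800) = 0.7722
z(FA) = z(0.2400) = -0.7063
c = −½·[z(H) + z(FA)] = −0.5 × (0.7722 + (-0.7063)) = -0.03295

c = -0.033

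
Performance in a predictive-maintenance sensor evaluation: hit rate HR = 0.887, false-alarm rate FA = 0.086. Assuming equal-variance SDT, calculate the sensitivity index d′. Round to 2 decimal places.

d′ = 2.58

z(H) = 1.2107
z(FA) = -1.3658
d' = z(H) − z(FA) = 1.2107 − (-1.3658) = 2.5765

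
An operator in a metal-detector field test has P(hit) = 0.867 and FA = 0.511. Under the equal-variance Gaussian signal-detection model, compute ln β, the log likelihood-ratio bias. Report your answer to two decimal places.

ln β = -0.62

z(H) = 1.112
z(FA) = 0.028
ln β = −½·[z(H)² − z(FA)²] = −0.5 × (1.237 − 0.001) = -0.618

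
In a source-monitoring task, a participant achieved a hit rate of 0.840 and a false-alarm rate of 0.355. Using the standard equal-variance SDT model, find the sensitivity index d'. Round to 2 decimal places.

Φ⁻¹(0.840) = 0.994, Φ⁻¹(0.355) = -0.372
d' = z(H) − z(FA) = 0.994 − (-0.372) = 1.366

d' = 1.37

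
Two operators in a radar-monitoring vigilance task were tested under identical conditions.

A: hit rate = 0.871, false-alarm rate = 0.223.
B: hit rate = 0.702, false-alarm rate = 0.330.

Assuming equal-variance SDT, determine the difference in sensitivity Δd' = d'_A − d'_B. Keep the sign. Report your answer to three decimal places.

Δd' = 0.923

A: z(0.871) = 1.1311, z(0.223) = -0.7621, d' = 1.8932
B: z(0.702) = 0.5302, z(0.330) = -0.4399, d' = 0.9701
Δd' = d'_A − d'_B = 1.8932 − 0.9701 = 0.9231
A has the higher sensitivity.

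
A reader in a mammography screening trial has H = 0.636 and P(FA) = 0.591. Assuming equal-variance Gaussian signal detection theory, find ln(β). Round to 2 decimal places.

ln β = -0.03

z(H) = z(0.636) = 0.348
z(FA) = z(0.591) = 0.230
ln β = −½·[z(H)² − z(FA)²] = −0.5 × (0.121 − 0.053) = -0.034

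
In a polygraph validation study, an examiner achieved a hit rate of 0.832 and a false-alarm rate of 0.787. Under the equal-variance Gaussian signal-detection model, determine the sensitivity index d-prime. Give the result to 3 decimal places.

d-prime = 0.166

Φ⁻¹(H) = Φ⁻¹(0.832) = 0.9621
Φ⁻¹(FA) = Φ⁻¹(0.787) = 0.7961
d' = z(H) − z(FA) = 0.9621 − 0.7961 = 0.1660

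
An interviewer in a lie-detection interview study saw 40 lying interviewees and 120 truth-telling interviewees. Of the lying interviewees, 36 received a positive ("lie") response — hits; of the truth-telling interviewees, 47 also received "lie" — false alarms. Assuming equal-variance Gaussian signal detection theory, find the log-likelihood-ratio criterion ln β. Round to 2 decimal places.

H = 36/40 = 0.9000
FA = 47/120 = 0.3917
z(H) = 1.282
z(FA) = -0.275
ln β = −½·[z(H)² − z(FA)²] = −0.5 × (1.644 − 0.076) = -0.784

ln β = -0.78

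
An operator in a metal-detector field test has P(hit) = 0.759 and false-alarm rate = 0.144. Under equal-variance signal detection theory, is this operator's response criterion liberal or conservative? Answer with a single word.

z(H) = 0.703, z(FA) = -1.063
c = −½·(z(H) + z(FA)) = 0.180
c > 0 → conservative criterion (biased toward responding “no”).

conservative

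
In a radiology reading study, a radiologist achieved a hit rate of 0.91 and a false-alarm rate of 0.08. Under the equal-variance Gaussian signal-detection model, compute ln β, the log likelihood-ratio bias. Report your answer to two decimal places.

ln β = 0.09

Φ⁻¹(0.91) = 1.341, Φ⁻¹(0.08) = -1.405
ln β = −½·[z(H)² − z(FA)²] = −0.5 × (1.798 − 1.974) = 0.088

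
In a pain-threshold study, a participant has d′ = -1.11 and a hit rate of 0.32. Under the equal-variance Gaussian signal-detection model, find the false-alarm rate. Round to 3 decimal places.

false-alarm rate = 0.740

z(hit rate) = z(0.32) = -0.4677
z(FA) = z(H) − d' = -0.4677 − (-1.11) = 0.6423
false-alarm rate = Φ(0.6423) = 0.7397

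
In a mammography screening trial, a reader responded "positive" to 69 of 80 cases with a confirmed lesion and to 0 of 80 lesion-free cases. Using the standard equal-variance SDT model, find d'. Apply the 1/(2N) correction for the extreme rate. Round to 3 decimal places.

d' = 3.589

The false-alarm rate is 0/80 = 0, so apply the 1/(2N) correction: FA → 1/(2·80) = 0.00625.
z(H) = z(0.86250) = 1.0916
z(FA) = z(0.00625) = -2.4977
d' = 1.0916 − (-2.4977) = 3.5893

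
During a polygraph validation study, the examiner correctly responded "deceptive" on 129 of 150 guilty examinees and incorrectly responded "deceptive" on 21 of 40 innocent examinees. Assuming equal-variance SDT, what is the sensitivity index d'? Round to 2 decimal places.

H = 129/150 = 0.8600
FA = 21/40 = 0.5250
Φ⁻¹(H) = Φ⁻¹(0.8600) = 1.0803
Φ⁻¹(FA) = Φ⁻¹(0.5250) = 0.0627
d' = z(H) − z(FA) = 1.0803 − 0.0627 = 1.0176

d' = 1.02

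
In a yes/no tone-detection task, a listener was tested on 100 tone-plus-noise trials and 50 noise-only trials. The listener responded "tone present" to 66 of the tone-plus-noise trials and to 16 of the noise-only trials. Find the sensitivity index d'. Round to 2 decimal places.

d' = 0.88

H = 66/100 = 0.6600
FA = 16/50 = 0.3200
z(0.6600) = 0.412, z(0.3200) = -0.468
d' = z(H) − z(FA) = 0.412 − (-0.468) = 0.880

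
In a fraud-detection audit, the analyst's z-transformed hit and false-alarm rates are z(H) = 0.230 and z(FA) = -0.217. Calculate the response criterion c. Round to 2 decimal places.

c = −½·[z(H) + z(FA)] = −½·(0.230 + (-0.217)) = -0.0065
c < 0: the analyst has a liberal response bias.

c = -0.01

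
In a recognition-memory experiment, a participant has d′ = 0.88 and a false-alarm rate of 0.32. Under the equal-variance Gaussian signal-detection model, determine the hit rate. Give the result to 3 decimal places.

hit rate = 0.660

z(false-alarm rate) = z(0.32) = -0.4677
z(H) = z(FA) + d' = -0.4677 + 0.88 = 0.4123
hit rate = Φ(0.4123) = 0.6599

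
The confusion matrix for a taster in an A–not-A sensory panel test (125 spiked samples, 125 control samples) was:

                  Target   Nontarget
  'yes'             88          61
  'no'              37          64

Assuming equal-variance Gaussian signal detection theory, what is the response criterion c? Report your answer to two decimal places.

H = 88/125 = 0.7040
FA = 61/125 = 0.4880
z(H) = z(0.7040) = 0.536
z(FA) = z(0.4880) = -0.030
c = −½·[z(H) + z(FA)] = −0.5 × (0.536 + (-0.030)) = -0.253

c = -0.25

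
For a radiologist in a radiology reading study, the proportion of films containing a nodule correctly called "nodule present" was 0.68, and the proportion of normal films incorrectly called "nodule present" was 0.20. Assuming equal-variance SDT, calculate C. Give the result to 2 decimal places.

C = 0.19

Φ⁻¹(H) = Φ⁻¹(0.68) = 0.4677
Φ⁻¹(FA) = Φ⁻¹(0.20) = -0.8416
c = −½·[z(H) + z(FA)] = −0.5 × (0.4677 + (-0.8416)) = 0.18695
c > 0: the radiologist has a conservative response bias.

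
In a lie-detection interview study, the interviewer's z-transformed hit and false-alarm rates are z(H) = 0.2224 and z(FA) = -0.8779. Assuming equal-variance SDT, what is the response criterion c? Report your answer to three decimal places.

c = 0.328

c = −½·[z(H) + z(FA)] = −½·(0.2224 + (-0.8779)) = 0.32775
c > 0: the interviewer has a conservative response bias.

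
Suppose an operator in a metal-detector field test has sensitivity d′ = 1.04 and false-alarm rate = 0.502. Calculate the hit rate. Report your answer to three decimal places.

z(false-alarm rate) = z(0.502) = 0.0050
z(H) = z(FA) + d' = 0.0050 + 1.04 = 1.0450
hit rate = Φ(1.0450) = 0.8520

hit rate = 0.852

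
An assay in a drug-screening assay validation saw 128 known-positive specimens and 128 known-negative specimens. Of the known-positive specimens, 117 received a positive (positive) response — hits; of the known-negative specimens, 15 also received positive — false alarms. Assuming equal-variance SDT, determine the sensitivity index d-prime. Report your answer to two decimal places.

d-prime = 2.56

H = 117/128 = 0.9141
FA = 15/128 = 0.1172
z(H) = z(0.9141) = 1.3664
z(FA) = z(0.1172) = -1.1891
d' = z(H) − z(FA) = 1.3664 − (-1.1891) = 2.5555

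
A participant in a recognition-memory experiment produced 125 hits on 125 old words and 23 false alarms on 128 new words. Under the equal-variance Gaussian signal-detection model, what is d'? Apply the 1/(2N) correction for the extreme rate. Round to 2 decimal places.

The hit rate is 125/125 = 1, so apply the 1/(2N) correction: H → 1 − 1/(2·125) = 0.99600.
z(H) = z(0.99600) = 2.652
z(FA) = z(0.17969) = -0.917
d' = 2.652 − (-0.917) = 3.569

d' = 3.57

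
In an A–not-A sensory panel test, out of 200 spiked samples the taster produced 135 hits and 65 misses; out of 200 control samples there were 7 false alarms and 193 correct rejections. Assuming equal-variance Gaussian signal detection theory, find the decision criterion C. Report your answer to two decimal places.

C = 0.68

H = 135/200 = 0.6750
FA = 7/200 = 0.0350
z(H) = z(0.6750) = 0.454
z(FA) = z(0.0350) = -1.812
c = −½·[z(H) + z(FA)] = −0.5 × (0.454 + (-1.812)) = 0.679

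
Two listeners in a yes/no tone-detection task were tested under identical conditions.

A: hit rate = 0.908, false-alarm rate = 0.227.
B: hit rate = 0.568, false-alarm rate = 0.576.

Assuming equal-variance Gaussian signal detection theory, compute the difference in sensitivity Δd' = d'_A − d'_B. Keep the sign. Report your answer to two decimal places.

Δd' = 2.10

A: z(0.908) = 1.329, z(0.227) = -0.749, d' = 2.078
B: z(0.568) = 0.171, z(0.576) = 0.192, d' = -0.021
Δd' = d'_A − d'_B = 2.078 − (-0.021) = 2.099
A has the higher sensitivity.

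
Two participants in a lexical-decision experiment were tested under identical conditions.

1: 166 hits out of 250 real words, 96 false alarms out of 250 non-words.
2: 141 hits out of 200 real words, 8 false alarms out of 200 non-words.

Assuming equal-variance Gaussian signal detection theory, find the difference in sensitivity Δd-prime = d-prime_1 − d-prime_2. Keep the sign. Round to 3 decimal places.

Δd-prime = -1.571

1: z(0.6640) = 0.4234, z(0.3840) = -0.2950, d' = 0.7184
2: z(0.7050) = 0.5388, z(0.0400) = -1.7507, d' = 2.2895
Δd' = d'_1 − d'_2 = 0.7184 − 2.2895 = -1.5711
2 has the higher sensitivity.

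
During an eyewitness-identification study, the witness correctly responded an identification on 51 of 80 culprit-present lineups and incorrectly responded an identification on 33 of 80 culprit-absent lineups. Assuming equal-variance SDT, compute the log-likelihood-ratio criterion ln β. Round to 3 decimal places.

H = 51/80 = 0.6375
FA = 33/80 = 0.4125
z(H) = 0.3518
z(FA) = -0.2211
ln β = −½·[z(H)² − z(FA)²] = −0.5 × (0.1238 − 0.0489) = -0.03745

ln β = -0.037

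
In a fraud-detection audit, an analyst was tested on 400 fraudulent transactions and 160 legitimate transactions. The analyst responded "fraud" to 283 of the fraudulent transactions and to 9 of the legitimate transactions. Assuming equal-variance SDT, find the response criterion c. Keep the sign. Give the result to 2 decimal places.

H = 283/400 = 0.7075
FA = 9/160 = 0.0563
z(H) = 0.546
z(FA) = -1.587
c = −½·[z(H) + z(FA)] = −0.5 × (0.546 + (-1.587)) = 0.5205

c = 0.52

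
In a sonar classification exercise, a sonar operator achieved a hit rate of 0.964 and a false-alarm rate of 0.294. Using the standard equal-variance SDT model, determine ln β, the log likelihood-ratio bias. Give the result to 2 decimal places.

ln β = -1.47

Φ⁻¹(H) = Φ⁻¹(0.964) = 1.799
Φ⁻¹(FA) = Φ⁻¹(0.294) = -0.542
ln β = −½·[z(H)² − z(FA)²] = −0.5 × (3.236 − 0.294) = -1.471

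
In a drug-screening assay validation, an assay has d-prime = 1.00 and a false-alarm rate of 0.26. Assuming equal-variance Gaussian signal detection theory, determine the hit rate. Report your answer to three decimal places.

hit rate = 0.639

z(false-alarm rate) = z(0.26) = -0.6433
z(H) = z(FA) + d' = -0.6433 + 1.00 = 0.3567
hit rate = Φ(0.3567) = 0.6393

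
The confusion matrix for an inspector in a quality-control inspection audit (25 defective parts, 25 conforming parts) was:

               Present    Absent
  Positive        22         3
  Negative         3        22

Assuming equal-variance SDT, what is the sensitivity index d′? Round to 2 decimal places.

H = 22/25 = 0.8800
FA = 3/25 = 0.1200
Φ⁻¹(0.8800) = 1.175, Φ⁻¹(0.1200) = -1.175
d' = z(H) − z(FA) = 1.175 − (-1.175) = 2.350

d′ = 2.35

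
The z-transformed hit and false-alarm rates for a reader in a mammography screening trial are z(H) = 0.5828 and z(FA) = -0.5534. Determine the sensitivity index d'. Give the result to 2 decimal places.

d' = z(H) − z(FA) = 0.5828 − (-0.5534) = 1.1362

d' = 1.14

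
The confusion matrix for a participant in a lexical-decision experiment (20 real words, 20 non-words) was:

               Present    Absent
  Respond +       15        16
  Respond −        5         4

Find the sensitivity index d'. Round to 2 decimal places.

d' = -0.17

H = 15/20 = 0.7500
FA = 16/20 = 0.8000
z(H) = z(0.7500) = 0.674
z(FA) = z(0.8000) = 0.842
d' = z(H) − z(FA) = 0.674 − 0.842 = -0.168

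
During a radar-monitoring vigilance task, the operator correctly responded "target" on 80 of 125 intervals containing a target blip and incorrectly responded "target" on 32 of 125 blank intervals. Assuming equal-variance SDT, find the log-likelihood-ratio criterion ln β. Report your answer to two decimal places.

ln β = 0.15

H = 80/125 = 0.6400
FA = 32/125 = 0.2560
z(0.6400) = 0.358, z(0.2560) = -0.656
ln β = −½·[z(H)² − z(FA)²] = −0.5 × (0.128 − 0.430) = 0.151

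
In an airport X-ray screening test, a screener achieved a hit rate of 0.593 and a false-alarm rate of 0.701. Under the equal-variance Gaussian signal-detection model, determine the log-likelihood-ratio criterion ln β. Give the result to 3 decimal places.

ln β = 0.111

Φ⁻¹(H) = 0.2353
Φ⁻¹(FA) = 0.5273
ln β = −½·[z(H)² − z(FA)²] = −0.5 × (0.0554 − 0.2780) = 0.1113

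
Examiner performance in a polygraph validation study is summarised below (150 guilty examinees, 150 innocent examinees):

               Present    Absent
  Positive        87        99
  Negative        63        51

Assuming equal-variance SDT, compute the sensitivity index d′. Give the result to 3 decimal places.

d′ = -0.211

H = 87/150 = 0.5800
FA = 99/150 = 0.6600
Φ⁻¹(H) = Φ⁻¹(0.5800) = 0.2019
Φ⁻¹(FA) = Φ⁻¹(0.6600) = 0.4125
d' = z(H) − z(FA) = 0.2019 − 0.4125 = -0.2106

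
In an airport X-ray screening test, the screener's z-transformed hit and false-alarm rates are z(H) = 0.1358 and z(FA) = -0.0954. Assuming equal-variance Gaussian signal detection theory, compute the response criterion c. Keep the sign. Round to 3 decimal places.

c = -0.020

c = −½·[z(H) + z(FA)] = −½·(0.1358 + (-0.0954)) = -0.0202
c < 0: the screener has a liberal response bias.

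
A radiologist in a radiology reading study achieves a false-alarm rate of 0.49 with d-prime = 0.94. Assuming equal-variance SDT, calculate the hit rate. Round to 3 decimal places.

z(false-alarm rate) = z(0.49) = -0.0251
z(H) = z(FA) + d' = -0.0251 + 0.94 = 0.9149
hit rate = Φ(0.9149) = 0.8199

hit rate = 0.820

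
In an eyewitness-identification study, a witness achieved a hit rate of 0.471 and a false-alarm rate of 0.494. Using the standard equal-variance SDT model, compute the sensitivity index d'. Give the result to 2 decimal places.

z(H) = -0.0728
z(FA) = -0.0150
d' = z(H) − z(FA) = -0.0728 − (-0.0150) = -0.0578

d' = -0.06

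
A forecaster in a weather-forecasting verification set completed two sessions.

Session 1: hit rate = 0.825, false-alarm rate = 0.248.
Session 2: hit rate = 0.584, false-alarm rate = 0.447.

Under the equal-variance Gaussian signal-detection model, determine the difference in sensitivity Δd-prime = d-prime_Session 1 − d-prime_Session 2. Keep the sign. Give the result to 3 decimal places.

Δd-prime = 1.270

Session 1: z(0.825) = 0.9346, z(0.248) = -0.6808, d' = 1.6154
Session 2: z(0.584) = 0.2121, z(0.447) = -0.1332, d' = 0.3453
Δd' = d'_Session 1 − d'_Session 2 = 1.6154 − 0.3453 = 1.2701
Session 1 has the higher sensitivity.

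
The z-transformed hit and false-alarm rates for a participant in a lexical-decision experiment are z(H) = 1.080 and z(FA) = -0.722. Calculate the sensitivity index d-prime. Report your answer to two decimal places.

d-prime = 1.80

d' = z(H) − z(FA) = 1.080 − (-0.722) = 1.802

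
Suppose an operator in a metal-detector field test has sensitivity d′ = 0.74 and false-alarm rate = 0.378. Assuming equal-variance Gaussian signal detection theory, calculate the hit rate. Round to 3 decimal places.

hit rate = 0.666

z(false-alarm rate) = z(0.378) = -0.3107
z(H) = z(FA) + d' = -0.3107 + 0.74 = 0.4293
hit rate = Φ(0.4293) = 0.6661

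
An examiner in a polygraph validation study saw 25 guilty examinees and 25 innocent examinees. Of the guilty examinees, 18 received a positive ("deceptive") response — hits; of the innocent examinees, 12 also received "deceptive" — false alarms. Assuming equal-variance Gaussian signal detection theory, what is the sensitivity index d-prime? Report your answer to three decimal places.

d-prime = 0.633

H = 18/25 = 0.7200
FA = 12/25 = 0.4800
Φ⁻¹(H) = Φ⁻¹(0.7200) = 0.5828
Φ⁻¹(FA) = Φ⁻¹(0.4800) = -0.0502
d' = z(H) − z(FA) = 0.5828 − (-0.0502) = 0.6330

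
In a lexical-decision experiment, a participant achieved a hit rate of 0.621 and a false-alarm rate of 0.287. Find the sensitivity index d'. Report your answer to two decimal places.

d' = 0.87

z(H) = 0.308
z(FA) = -0.562
d' = z(H) − z(FA) = 0.308 − (-0.562) = 0.870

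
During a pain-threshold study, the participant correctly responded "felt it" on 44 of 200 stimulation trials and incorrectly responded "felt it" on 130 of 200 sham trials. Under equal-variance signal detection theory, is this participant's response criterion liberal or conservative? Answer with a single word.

conservative

z(H) = -0.772, z(FA) = 0.385
c = −½·(z(H) + z(FA)) = 0.1935
c > 0 → conservative criterion (biased toward responding “no”).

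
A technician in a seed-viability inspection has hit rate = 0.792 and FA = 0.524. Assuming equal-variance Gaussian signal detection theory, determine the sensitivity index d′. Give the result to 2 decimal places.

z(H) = z(0.792) = 0.813
z(FA) = z(0.524) = 0.060
d' = z(H) − z(FA) = 0.813 − 0.060 = 0.753

d′ = 0.75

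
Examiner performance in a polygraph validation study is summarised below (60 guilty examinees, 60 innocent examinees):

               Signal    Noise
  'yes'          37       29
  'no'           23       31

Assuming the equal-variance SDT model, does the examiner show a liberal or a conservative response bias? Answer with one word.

z(H) = 0.297, z(FA) = -0.042
c = −½·(z(H) + z(FA)) = -0.1275
c < 0 → liberal criterion (biased toward responding “yes”).

liberal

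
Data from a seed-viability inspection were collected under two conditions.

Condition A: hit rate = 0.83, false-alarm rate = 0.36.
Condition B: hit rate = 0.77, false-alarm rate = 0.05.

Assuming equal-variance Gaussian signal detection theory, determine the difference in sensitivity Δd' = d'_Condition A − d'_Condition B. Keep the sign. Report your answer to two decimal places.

Condition A: z(0.83) = 0.954, z(0.36) = -0.358, d' = 1.312
Condition B: z(0.77) = 0.739, z(0.05) = -1.645, d' = 2.384
Δd' = d'_Condition A − d'_Condition B = 1.312 − 2.384 = -1.072
Condition B has the higher sensitivity.

Δd' = -1.07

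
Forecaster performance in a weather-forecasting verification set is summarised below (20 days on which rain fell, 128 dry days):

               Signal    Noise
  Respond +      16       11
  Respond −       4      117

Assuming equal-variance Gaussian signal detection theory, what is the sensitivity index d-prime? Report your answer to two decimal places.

H = 16/20 = 0.8000
FA = 11/128 = 0.0859
z(H) = z(0.8000) = 0.8416
z(FA) = z(0.0859) = -1.3664
d' = z(H) − z(FA) = 0.8416 − (-1.3664) = 2.2080

d-prime = 2.21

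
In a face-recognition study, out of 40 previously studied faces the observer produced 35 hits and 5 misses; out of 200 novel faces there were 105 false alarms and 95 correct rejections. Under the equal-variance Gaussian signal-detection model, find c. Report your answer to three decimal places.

H = 35/40 = 0.8750
FA = 105/200 = 0.5250
z(H) = z(0.8750) = 1.1503
z(FA) = z(0.5250) = 0.0627
c = −½·[z(H) + z(FA)] = −0.5 × (1.1503 + 0.0627) = -0.6065

c = -0.607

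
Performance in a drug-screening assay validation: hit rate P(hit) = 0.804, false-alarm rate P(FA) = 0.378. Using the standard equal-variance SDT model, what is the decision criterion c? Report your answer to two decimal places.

c = -0.27

Φ⁻¹(0.804) = 0.856, Φ⁻¹(0.378) = -0.311
c = −½·[z(H) + z(FA)] = −0.5 × (0.856 + (-0.311)) = -0.2725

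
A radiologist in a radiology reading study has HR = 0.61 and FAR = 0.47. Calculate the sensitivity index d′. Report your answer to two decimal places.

Φ⁻¹(0.61) = 0.279, Φ⁻¹(0.47) = -0.075
d' = z(H) − z(FA) = 0.279 − (-0.075) = 0.354

d′ = 0.35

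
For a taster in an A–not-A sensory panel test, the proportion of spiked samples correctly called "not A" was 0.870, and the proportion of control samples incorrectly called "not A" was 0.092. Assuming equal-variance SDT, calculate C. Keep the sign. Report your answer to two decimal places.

z(0.870) = 1.1264, z(0.092) = -1.3285
c = −½·[z(H) + z(FA)] = −0.5 × (1.1264 + (-1.3285)) = 0.10105

C = 0.10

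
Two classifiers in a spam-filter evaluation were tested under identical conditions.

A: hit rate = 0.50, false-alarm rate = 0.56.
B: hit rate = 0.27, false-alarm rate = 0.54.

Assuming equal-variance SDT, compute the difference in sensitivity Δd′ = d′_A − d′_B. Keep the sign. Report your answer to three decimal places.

Δd′ = 0.562

A: z(0.50) = 0.0000, z(0.56) = 0.1510, d' = -0.1510
B: z(0.27) = -0.6128, z(0.54) = 0.1004, d' = -0.7132
Δd' = d'_A − d'_B = -0.1510 − (-0.7132) = 0.5622
A has the higher sensitivity.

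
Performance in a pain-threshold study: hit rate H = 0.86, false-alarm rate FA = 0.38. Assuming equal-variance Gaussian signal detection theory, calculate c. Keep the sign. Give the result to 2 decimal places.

z(0.86) = 1.080, z(0.38) = -0.305
c = −½·[z(H) + z(FA)] = −0.5 × (1.080 + (-0.305)) = -0.3875
c < 0: the participant has a liberal response bias.

c = -0.39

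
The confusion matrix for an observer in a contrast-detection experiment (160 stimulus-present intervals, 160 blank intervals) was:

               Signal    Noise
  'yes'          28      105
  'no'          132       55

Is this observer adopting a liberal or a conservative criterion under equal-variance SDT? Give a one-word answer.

z(H) = -0.935, z(FA) = 0.402
c = −½·(z(H) + z(FA)) = 0.2665
c > 0 → conservative criterion (biased toward responding “no”).

conservative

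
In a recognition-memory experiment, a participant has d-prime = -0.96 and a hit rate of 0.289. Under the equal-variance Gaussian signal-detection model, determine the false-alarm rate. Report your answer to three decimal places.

z(hit rate) = z(0.289) = -0.5563
z(FA) = z(H) − d' = -0.5563 − (-0.96) = 0.4037
false-alarm rate = Φ(0.4037) = 0.6568

false-alarm rate = 0.657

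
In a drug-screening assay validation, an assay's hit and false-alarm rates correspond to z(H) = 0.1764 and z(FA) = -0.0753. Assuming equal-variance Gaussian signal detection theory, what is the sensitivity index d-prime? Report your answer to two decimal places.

d-prime = 0.25

d' = z(H) − z(FA) = 0.1764 − (-0.0753) = 0.2517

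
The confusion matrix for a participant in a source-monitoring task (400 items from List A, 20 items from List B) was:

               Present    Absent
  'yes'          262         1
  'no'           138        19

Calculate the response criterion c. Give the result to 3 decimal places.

c = 0.623

H = 262/400 = 0.6550
FA = 1/20 = 0.0500
Φ⁻¹(H) = 0.3989
Φ⁻¹(FA) = -1.6449
c = −½·[z(H) + z(FA)] = −0.5 × (0.3989 + (-1.6449)) = 0.6230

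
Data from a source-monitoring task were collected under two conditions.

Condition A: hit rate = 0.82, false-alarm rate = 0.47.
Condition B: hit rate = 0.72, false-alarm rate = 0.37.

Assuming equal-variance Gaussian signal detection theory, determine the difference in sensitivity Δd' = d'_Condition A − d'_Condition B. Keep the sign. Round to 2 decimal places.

Δd' = 0.08

Condition A: z(0.82) = 0.915, z(0.47) = -0.075, d' = 0.990
Condition B: z(0.72) = 0.583, z(0.37) = -0.332, d' = 0.915
Δd' = d'_Condition A − d'_Condition B = 0.990 − 0.915 = 0.075
Condition A has the higher sensitivity.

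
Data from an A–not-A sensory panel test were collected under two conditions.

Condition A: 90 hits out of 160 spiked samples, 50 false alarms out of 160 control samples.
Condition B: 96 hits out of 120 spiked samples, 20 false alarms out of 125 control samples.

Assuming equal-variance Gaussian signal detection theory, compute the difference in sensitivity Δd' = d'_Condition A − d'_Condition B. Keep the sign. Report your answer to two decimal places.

Condition A: z(0.5625) = 0.157, z(0.3125) = -0.489, d' = 0.646
Condition B: z(0.8000) = 0.842, z(0.1600) = -0.994, d' = 1.836
Δd' = d'_Condition A − d'_Condition B = 0.646 − 1.836 = -1.190
Condition B has the higher sensitivity.

Δd' = -1.19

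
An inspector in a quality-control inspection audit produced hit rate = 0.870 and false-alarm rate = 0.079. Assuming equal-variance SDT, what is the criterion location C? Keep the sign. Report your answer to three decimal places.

z(H) = 1.1264
z(FA) = -1.4118
c = −½·[z(H) + z(FA)] = −0.5 × (1.1264 + (-1.4118)) = 0.1427
c > 0: the inspector has a conservative response bias.

C = 0.143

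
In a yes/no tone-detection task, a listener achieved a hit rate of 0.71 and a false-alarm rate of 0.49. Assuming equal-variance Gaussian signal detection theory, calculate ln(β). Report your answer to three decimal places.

z(H) = 0.5534
z(FA) = -0.0251
ln β = −½·[z(H)² − z(FA)²] = −0.5 × (0.3063 − 0.0006) = -0.15285

ln β = -0.153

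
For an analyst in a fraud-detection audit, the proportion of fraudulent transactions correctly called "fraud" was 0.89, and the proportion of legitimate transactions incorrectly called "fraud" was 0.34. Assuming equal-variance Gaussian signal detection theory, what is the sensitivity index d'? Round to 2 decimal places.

d' = 1.64

z(H) = z(0.89) = 1.2265
z(FA) = z(0.34) = -0.4125
d' = z(H) − z(FA) = 1.2265 − (-0.4125) = 1.6390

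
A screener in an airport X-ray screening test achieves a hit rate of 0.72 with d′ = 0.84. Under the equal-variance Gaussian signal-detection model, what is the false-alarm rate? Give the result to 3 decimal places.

false-alarm rate = 0.399

z(hit rate) = z(0.72) = 0.5828
z(FA) = z(H) − d' = 0.5828 − 0.84 = -0.2572
false-alarm rate = Φ(-0.2572) = 0.3985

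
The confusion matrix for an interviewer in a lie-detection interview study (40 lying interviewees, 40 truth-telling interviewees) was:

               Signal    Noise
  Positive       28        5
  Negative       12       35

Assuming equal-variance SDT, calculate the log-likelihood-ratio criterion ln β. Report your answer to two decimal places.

H = 28/40 = 0.7000
FA = 5/40 = 0.1250
z(H) = z(0.7000) = 0.524
z(FA) = z(0.1250) = -1.150
ln β = −½·[z(H)² − z(FA)²] = −0.5 × (0.275 − 1.323) = 0.524

ln β = 0.52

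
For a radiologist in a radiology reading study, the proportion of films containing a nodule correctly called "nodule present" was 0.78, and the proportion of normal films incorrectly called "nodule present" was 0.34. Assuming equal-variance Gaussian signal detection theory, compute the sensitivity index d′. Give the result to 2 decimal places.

d′ = 1.18

z(H) = z(0.78) = 0.772
z(FA) = z(0.34) = -0.412
d' = z(H) − z(FA) = 0.772 − (-0.412) = 1.184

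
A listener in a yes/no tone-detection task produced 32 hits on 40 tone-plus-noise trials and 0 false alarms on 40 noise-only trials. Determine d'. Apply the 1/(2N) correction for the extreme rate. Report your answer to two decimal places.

The false-alarm rate is 0/40 = 0, so apply the 1/(2N) correction: FA → 1/(2·40) = 0.01250.
z(H) = z(0.80000) = 0.842
z(FA) = z(0.01250) = -2.241
d' = 0.842 − (-2.241) = 3.083

d' = 3.08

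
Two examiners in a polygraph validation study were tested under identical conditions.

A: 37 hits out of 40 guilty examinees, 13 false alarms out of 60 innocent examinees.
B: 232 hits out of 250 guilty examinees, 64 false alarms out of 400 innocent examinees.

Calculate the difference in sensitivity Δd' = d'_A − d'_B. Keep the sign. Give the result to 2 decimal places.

Δd' = -0.23

A: z(0.9250) = 1.440, z(0.2167) = -0.783, d' = 2.223
B: z(0.9280) = 1.461, z(0.1600) = -0.994, d' = 2.455
Δd' = d'_A − d'_B = 2.223 − 2.455 = -0.232
B has the higher sensitivity.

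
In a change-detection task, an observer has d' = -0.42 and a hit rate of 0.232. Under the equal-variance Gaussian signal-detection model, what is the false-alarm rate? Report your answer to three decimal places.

false-alarm rate = 0.377

z(hit rate) = z(0.232) = -0.7323
z(FA) = z(H) − d' = -0.7323 − (-0.42) = -0.3123
false-alarm rate = Φ(-0.3123) = 0.3774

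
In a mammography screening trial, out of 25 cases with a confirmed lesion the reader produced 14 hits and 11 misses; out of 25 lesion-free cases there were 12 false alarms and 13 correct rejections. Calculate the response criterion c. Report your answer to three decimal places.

H = 14/25 = 0.5600
FA = 12/25 = 0.4800
z(H) = z(0.5600) = 0.1510
z(FA) = z(0.4800) = -0.0502
c = −½·[z(H) + z(FA)] = −0.5 × (0.1510 + (-0.0502)) = -0.0504
c < 0: the reader has a liberal response bias.

c = -0.050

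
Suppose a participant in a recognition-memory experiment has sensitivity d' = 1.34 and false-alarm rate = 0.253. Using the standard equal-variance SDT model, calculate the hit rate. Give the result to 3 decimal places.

z(false-alarm rate) = z(0.253) = -0.6651
z(H) = z(FA) + d' = -0.6651 + 1.34 = 0.6749
hit rate = Φ(0.6749) = 0.7501

hit rate = 0.750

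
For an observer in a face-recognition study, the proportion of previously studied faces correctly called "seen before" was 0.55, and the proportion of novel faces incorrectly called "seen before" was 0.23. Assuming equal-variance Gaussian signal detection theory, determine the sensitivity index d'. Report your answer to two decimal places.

z(H) = z(0.55) = 0.1257
z(FA) = z(0.23) = -0.7388
d' = z(H) − z(FA) = 0.1257 − (-0.7388) = 0.8645

d' = 0.86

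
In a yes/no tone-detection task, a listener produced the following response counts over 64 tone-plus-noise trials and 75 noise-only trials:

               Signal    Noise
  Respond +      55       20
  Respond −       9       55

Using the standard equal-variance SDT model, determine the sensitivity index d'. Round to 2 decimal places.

H = 55/64 = 0.8594
FA = 20/75 = 0.2667
Φ⁻¹(H) = Φ⁻¹(0.8594) = 1.078
Φ⁻¹(FA) = Φ⁻¹(0.2667) = -0.623
d' = z(H) − z(FA) = 1.078 − (-0.623) = 1.701

d' = 1.70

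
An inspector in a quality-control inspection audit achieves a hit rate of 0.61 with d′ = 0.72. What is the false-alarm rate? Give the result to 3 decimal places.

z(hit rate) = z(0.61) = 0.2793
z(FA) = z(H) − d' = 0.2793 − 0.72 = -0.4407
false-alarm rate = Φ(-0.4407) = 0.3297

false-alarm rate = 0.330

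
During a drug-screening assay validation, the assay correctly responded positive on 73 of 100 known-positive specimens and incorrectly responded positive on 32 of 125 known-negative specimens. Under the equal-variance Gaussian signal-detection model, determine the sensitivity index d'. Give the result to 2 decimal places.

d' = 1.27

H = 73/100 = 0.7300
FA = 32/125 = 0.2560
z(0.7300) = 0.6128, z(0.2560) = -0.6557
d' = z(H) − z(FA) = 0.6128 − (-0.6557) = 1.2685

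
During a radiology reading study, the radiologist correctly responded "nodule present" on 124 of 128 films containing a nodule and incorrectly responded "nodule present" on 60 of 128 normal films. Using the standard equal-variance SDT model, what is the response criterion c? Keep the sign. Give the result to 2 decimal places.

H = 124/128 = 0.9688
FA = 60/128 = 0.4688
z(0.9688) = 1.863, z(0.4688) = -0.078
c = −½·[z(H) + z(FA)] = −0.5 × (1.863 + (-0.078)) = -0.8925

c = -0.89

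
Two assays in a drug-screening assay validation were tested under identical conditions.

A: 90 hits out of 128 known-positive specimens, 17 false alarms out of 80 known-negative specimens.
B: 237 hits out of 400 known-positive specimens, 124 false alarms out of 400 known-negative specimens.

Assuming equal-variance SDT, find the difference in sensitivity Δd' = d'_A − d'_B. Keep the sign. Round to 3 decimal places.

A: z(0.7031) = 0.5333, z(0.2125) = -0.7978, d' = 1.3311
B: z(0.5925) = 0.2340, z(0.3100) = -0.4959, d' = 0.7299
Δd' = d'_A − d'_B = 1.3311 − 0.7299 = 0.6012
A has the higher sensitivity.

Δd' = 0.601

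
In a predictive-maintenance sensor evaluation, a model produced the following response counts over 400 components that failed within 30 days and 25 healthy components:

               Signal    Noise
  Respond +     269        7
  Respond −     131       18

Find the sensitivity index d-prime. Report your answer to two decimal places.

d-prime = 1.03

H = 269/400 = 0.6725
FA = 7/25 = 0.2800
Φ⁻¹(0.6725) = 0.4468, Φ⁻¹(0.2800) = -0.5828
d' = z(H) − z(FA) = 0.4468 − (-0.5828) = 1.0296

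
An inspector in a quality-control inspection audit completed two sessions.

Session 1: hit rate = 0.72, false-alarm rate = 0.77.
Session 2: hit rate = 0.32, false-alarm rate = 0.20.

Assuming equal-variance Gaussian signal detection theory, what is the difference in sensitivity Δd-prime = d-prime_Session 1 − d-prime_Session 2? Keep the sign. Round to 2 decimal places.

Session 1: z(0.72) = 0.583, z(0.77) = 0.739, d' = -0.156
Session 2: z(0.32) = -0.468, z(0.20) = -0.842, d' = 0.374
Δd' = d'_Session 1 − d'_Session 2 = -0.156 − 0.374 = -0.530
Session 2 has the higher sensitivity.

Δd-prime = -0.53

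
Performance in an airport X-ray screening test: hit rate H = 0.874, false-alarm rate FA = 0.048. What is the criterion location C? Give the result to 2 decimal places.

z(0.874) = 1.146, z(0.048) = -1.665
c = −½·[z(H) + z(FA)] = −0.5 × (1.146 + (-1.665)) = 0.2595

C = 0.26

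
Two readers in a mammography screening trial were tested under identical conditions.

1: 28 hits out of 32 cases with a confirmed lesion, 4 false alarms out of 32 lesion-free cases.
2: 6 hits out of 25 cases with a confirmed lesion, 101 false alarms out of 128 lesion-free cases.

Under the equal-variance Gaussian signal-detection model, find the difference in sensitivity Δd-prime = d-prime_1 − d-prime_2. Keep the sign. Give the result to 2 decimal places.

1: z(0.8750) = 1.150, z(0.1250) = -1.150, d' = 2.300
2: z(0.2400) = -0.706, z(0.7891) = 0.803, d' = -1.509
Δd' = d'_1 − d'_2 = 2.300 − (-1.509) = 3.809
1 has the higher sensitivity.

Δd-prime = 3.81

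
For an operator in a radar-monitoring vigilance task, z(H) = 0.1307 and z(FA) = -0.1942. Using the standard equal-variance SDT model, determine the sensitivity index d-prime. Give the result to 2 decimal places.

d-prime = 0.32

d' = z(H) − z(FA) = 0.1307 − (-0.1942) = 0.3249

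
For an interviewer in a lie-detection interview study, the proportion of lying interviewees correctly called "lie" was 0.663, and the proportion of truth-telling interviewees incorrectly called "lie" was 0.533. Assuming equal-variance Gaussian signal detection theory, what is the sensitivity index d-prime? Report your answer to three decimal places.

z(0.663) = 0.4207, z(0.533) = 0.0828
d' = z(H) − z(FA) = 0.4207 − 0.0828 = 0.3379

d-prime = 0.338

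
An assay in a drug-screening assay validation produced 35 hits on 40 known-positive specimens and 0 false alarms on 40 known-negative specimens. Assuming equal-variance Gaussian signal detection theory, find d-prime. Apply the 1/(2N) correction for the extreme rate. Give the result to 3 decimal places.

The false-alarm rate is 0/40 = 0, so apply the 1/(2N) correction: FA → 1/(2·40) = 0.01250.
z(H) = z(0.87500) = 1.1503
z(FA) = z(0.01250) = -2.2414
d' = 1.1503 − (-2.2414) = 3.3917

d-prime = 3.392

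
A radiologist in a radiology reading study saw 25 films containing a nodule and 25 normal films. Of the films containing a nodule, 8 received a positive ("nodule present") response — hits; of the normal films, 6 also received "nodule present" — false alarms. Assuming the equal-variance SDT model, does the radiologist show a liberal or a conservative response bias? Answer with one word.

z(H) = -0.468, z(FA) = -0.706
c = −½·(z(H) + z(FA)) = 0.587
c > 0 → conservative criterion (biased toward responding “no”).

conservative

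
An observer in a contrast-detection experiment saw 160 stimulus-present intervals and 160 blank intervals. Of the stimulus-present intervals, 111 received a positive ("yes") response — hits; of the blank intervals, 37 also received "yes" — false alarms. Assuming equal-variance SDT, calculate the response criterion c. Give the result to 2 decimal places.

c = 0.11

H = 111/160 = 0.6937
FA = 37/160 = 0.2313
z(H) = 0.5064
z(FA) = -0.7346
c = −½·[z(H) + z(FA)] = −0.5 × (0.5064 + (-0.7346)) = 0.1141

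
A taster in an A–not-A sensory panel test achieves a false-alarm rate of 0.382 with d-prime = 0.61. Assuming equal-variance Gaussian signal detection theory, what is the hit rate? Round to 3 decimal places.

hit rate = 0.622

z(false-alarm rate) = z(0.382) = -0.3002
z(H) = z(FA) + d' = -0.3002 + 0.61 = 0.3098
hit rate = Φ(0.3098) = 0.6216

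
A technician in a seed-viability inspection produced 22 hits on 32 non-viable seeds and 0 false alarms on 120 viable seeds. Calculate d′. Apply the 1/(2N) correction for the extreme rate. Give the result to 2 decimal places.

The false-alarm rate is 0/120 = 0, so apply the 1/(2N) correction: FA → 1/(2·120) = 0.00417.
z(H) = z(0.68750) = 0.489
z(FA) = z(0.00417) = -2.638
d' = 0.489 − (-2.638) = 3.127

d′ = 3.13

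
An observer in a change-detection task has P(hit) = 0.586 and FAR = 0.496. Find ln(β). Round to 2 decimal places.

z(H) = z(0.586) = 0.217
z(FA) = z(0.496) = -0.010
ln β = −½·[z(H)² − z(FA)²] = −0.5 × (0.047 − 0.000) = -0.0235

ln β = -0.02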